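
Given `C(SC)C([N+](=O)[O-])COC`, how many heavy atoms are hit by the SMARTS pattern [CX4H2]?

2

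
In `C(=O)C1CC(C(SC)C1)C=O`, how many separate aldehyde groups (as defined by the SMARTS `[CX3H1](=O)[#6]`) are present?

2

[CX3H1](=O)[#6] is the SMARTS for an aldehyde: an sp2 carbon with one H, double-bonded to O and single-bonded to carbon.
The molecule carries 2 separate instances of an aldehyde (-CHO) meeting every constraint; each maps to a distinct set of atoms, giving 2 matches.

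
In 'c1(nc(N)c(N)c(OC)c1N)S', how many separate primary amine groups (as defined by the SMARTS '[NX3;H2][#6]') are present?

[NX3;H2][#6] is the SMARTS for a primary amine: a trivalent nitrogen with two H attached to carbon.
The molecule carries 3 separate instances of a primary amino group (-NH2) meeting every constraint; each maps to a distinct set of atoms, giving 3 matches.

3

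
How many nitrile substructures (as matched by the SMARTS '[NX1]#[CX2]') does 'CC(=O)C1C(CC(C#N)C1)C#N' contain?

2

[NX1]#[CX2] is the SMARTS for a nitrile: a nitrogen triple-bonded to a two-connected carbon.
The molecule carries 2 separate instances of a nitrile (-C#N) meeting every constraint; each maps to a distinct set of atoms, giving 2 matches.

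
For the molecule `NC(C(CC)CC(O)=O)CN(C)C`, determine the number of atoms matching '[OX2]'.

The query [OX2] means: aliphatic oxygen with two total connections — ether, hydroxyl, or ester single-bond O.
Check the 13 heavy atoms by environment: 8× C (X4) → no; 2× N (X3) → no; 1× C (X3) → no; 1× O (X1) → no; 1× O (X2) → match.
That gives 1 matching atom.

1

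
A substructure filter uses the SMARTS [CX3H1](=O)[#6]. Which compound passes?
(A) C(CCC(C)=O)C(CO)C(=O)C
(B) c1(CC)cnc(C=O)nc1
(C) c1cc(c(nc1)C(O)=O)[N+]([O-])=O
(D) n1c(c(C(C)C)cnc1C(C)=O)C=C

B

[CX3H1](=O)[#6] describes an sp2 carbon with one H, double-bonded to O and single-bonded to carbon (an aldehyde).
(A) has an acetyl/ketone group (-C(=O)CH3) but the carbonyl carbon has H0 (two carbon neighbours), not H1.
(B) contains an aldehyde (-CHO), which satisfies every atom and bond constraint.
(C) has a carboxylic acid group (-C(=O)OH) but the carbonyl carbon has H0 and is bonded to O, not H1.
(D) has an acetyl/ketone group (-C(=O)CH3) but the carbonyl carbon has H0 (two carbon neighbours), not H1.
So the answer is (B).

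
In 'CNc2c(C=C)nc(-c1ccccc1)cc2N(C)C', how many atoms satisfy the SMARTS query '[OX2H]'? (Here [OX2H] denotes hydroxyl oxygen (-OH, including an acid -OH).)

0

The query [OX2H] means: aliphatic oxygen with two connections, one of which is H — an -OH oxygen.
Check the 19 heavy atoms by environment: 1× n (aromatic, H0, X2) → no; 5× c (aromatic, H0, X3) → no; 6× c (aromatic, H1, X3) → no; 1× N (H0, X3) → no; 3× C (H3, X4) → no; 1× C (H1, X3) → no; 1× C (H2, X3) → no; 1× N (H1, X3) → no.
No environment satisfies the query, so 0 matching atoms.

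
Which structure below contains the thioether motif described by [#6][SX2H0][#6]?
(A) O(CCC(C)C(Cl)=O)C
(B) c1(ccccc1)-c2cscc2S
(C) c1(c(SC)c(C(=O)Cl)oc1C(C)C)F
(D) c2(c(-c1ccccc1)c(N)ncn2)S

[#6][SX2H0][#6] describes an aliphatic sulfur bridging two carbons with no H on the sulfur (a thioether).
(A) has a methoxy ether (-OCH3) but the bridging atom is O, not S.
(B) has a thiol (-SH) but the sulfur has H1, not H0 bridging two carbons.
(C) contains a methylthio ether (-SCH3), which satisfies every atom and bond constraint.
(D) has a thiol (-SH) but the sulfur has H1, not H0 bridging two carbons.
So the answer is (C).

C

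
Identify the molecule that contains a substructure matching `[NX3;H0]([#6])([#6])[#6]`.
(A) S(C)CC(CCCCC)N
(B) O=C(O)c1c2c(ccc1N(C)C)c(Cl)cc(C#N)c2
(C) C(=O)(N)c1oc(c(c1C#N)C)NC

B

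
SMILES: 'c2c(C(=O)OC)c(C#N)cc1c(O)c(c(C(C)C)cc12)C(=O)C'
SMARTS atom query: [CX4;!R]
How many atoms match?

5

Check the 23 heavy atoms by environment: 10× c (aromatic, X3, in 6-ring) → no; 5× C (X4, acyclic) → match; 2× C (X3, acyclic) → no; 2× O (X1, acyclic) → no; 2× O (X2, acyclic) → no; 1× C (X2, acyclic) → no; 1× N (X1, acyclic) → no.
That gives 5 matching atoms.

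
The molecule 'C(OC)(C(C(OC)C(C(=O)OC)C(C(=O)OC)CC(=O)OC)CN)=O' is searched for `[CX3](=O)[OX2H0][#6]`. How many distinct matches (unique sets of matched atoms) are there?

[CX3](=O)[OX2H0][#6] is the SMARTS for an ester: a carbonyl carbon bonded to an oxygen that is itself bonded to carbon (no H on that O).
The molecule carries 4 separate instances of a methyl-ester group (-C(=O)OCH3) meeting every constraint; each maps to a distinct set of atoms, giving 4 matches.

4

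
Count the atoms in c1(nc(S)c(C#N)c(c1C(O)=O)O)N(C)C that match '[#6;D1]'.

2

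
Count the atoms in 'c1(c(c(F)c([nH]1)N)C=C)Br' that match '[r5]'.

5

The query [r5] means: r5 matches atoms in a five-membered ring.
Check the 10 heavy atoms by environment: 1× n (aromatic, in 5-ring) → match; 4× c (aromatic, in 5-ring) → match; 1× F (acyclic) → no; 2× C (acyclic) → no; 1× N (acyclic) → no; 1× Br (acyclic) → no.
Summing the matching environments: 1 + 4 = 5 matching atoms.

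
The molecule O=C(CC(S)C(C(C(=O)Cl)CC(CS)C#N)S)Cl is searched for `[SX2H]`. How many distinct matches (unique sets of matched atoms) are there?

3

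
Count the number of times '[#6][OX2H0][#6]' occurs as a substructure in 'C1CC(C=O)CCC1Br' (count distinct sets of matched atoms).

0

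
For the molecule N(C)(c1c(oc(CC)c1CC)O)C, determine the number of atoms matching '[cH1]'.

The query [cH1] means: aromatic carbon bearing exactly one hydrogen.
Check the 13 heavy atoms by environment: 1× o (aromatic, H0) → no; 4× c (aromatic, H0) → no; 2× C (H2) → no; 4× C (H3) → no; 1× N (H0) → no; 1× O (H1) → no.
No environment satisfies the query, so 0 matching atoms.

0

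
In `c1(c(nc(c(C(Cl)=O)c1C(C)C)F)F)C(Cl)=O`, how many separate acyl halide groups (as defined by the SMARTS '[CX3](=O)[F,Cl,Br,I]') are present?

2

[CX3](=O)[F,Cl,Br,I] is the SMARTS for an acyl halide: a carbonyl carbon bonded to a halogen.
The molecule carries 2 separate instances of an acyl chloride (-C(=O)Cl) meeting every constraint; each maps to a distinct set of atoms, giving 2 matches.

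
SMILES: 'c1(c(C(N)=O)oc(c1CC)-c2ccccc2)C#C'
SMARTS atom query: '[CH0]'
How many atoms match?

The query [CH0] means: aliphatic carbon with no attached hydrogen.
Check the 18 heavy atoms by environment: 1× o (aromatic, H0) → no; 5× c (aromatic, H0) → no; 2× C (H0) → match; 1× O (H0) → no; 1× N (H2) → no; 1× C (H1) → no; 1× C (H2) → no; 1× C (H3) → no; 5× c (aromatic, H1) → no.
That gives 2 matching atoms.

2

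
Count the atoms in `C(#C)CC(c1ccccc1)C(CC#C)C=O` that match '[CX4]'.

Check the 16 heavy atoms by environment: 4× C (X4) → match; 6× c (aromatic, X3) → no; 4× C (X2) → no; 1× C (X3) → no; 1× O (X1) → no.
That gives 4 matching atoms.

4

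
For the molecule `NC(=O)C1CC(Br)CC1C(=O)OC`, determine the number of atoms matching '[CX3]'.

The query [CX3] means: C with X3: aliphatic carbon with exactly 3 total connections.
Check the 13 heavy atoms by environment: 6× C (X4) → no; 1× Br (X1) → no; 2× C (X3) → match; 2× O (X1) → no; 1× O (X2) → no; 1× N (X3) → no.
That gives 2 matching atoms.

2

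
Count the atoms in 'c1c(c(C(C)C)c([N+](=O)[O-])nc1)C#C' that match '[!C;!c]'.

4

The query [!C;!c] means: neither aliphatic nor aromatic carbon — same as [!#6].
Check the 14 heavy atoms by environment: 1× n (aromatic) → match; 5× c (aromatic) → no; 1× N (charge +1) → match; 1× O (charge -1) → match; 1× O → match; 5× C → no.
Summing the matching environments: 1 + 1 + 1 + 1 = 4 matching atoms.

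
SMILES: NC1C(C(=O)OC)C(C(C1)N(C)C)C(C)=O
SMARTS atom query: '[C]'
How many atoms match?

11

The query [C] means: uppercase C matches aliphatic (non-aromatic) carbon only.
Check the 16 heavy atoms by environment: 11× C → match; 2× N → no; 3× O → no.
That gives 11 matching atoms.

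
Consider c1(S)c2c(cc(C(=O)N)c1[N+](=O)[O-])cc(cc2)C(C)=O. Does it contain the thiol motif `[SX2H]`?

Yes

The pattern [SX2H] describes an aliphatic sulfur with two connections, one being H — a thiol.
The molecule carries a thiol (-SH), whose atoms satisfy every constraint of the query, so the pattern matches.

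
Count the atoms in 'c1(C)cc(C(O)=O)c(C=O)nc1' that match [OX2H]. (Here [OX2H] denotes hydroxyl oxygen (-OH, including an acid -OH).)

1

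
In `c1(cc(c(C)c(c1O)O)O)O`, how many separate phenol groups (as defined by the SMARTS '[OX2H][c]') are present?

4

[OX2H][c] is the SMARTS for a phenol: a hydroxyl oxygen attached to an aromatic carbon.
The molecule carries 4 separate instances of a hydroxyl group (-OH) meeting every constraint; each maps to a distinct set of atoms, giving 4 matches.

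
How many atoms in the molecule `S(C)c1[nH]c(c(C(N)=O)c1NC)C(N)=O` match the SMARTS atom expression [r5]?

5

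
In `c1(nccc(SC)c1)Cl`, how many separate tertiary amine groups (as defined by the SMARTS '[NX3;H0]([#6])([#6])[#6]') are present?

0

[NX3;H0]([#6])([#6])[#6] is the SMARTS for a tertiary amine: a trivalent nitrogen with no H, bonded to three carbons.
No fragment in the molecule satisfies every constraint, giving 0 matches.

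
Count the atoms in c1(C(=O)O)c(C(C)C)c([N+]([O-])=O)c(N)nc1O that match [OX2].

Check the 17 heavy atoms by environment: 1× n (aromatic, X2) → no; 5× c (aromatic, X3) → no; 2× O (X2) → match; 1× N (charge +1, X3) → no; 1× O (charge -1, X1) → no; 2× O (X1) → no; 3× C (X4) → no; 1× N (X3) → no; 1× C (X3) → no.
That gives 2 matching atoms.

2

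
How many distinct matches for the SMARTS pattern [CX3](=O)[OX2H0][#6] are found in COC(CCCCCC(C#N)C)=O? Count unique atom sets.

1

[CX3](=O)[OX2H0][#6] is the SMARTS for an ester: a carbonyl carbon bonded to an oxygen that is itself bonded to carbon (no H on that O).
Exactly one fragment in the molecule meets all constraints, giving 1 match.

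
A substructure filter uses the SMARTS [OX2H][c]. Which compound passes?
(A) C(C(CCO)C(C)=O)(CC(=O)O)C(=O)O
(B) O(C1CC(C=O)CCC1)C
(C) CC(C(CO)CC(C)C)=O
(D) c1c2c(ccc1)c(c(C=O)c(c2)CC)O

D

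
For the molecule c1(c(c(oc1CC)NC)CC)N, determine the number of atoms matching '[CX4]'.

5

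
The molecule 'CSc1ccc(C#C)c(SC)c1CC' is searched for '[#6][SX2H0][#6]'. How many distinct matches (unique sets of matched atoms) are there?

[#6][SX2H0][#6] is the SMARTS for a thioether: an aliphatic sulfur bridging two carbons with no H on the sulfur.
The molecule carries 2 separate instances of a methylthio ether (-SCH3) meeting every constraint; each maps to a distinct set of atoms, giving 2 matches.

2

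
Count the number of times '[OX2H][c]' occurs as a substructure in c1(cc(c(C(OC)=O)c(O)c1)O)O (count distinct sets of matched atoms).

3

[OX2H][c] is the SMARTS for a phenol: a hydroxyl oxygen attached to an aromatic carbon.
The molecule carries 3 separate instances of a hydroxyl group (-OH) meeting every constraint; each maps to a distinct set of atoms, giving 3 matches.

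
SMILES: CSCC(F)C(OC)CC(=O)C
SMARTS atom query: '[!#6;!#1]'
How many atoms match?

4

The query [!#6;!#1] means: not carbon and not hydrogen — any heteroatom.
Check the 12 heavy atoms by environment: 8× C → no; 1× F → match; 2× O → match; 1× S → match.
Summing the matching environments: 1 + 2 + 1 = 4 matching atoms.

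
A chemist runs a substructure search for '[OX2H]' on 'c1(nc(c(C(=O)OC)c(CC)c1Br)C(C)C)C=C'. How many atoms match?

The query [OX2H] means: aliphatic oxygen with two connections, one of which is H — an -OH oxygen.
Check the 18 heavy atoms by environment: 1× n (aromatic, H0, X2) → no; 5× c (aromatic, H0, X3) → no; 1× C (H1, X3) → no; 1× C (H2, X3) → no; 1× Br (H0, X1) → no; 1× C (H0, X3) → no; 1× O (H0, X1) → no; 1× O (H0, X2) → no; 4× C (H3, X4) → no; 1× C (H1, X4) → no; 1× C (H2, X4) → no.
No environment satisfies the query, so 0 matching atoms.

0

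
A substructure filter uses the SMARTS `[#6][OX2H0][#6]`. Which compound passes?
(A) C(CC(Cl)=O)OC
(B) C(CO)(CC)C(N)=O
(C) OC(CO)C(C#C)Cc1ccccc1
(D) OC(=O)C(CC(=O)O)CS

A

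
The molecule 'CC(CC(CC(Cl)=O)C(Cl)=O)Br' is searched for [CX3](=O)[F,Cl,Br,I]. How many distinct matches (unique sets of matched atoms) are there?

2

[CX3](=O)[F,Cl,Br,I] is the SMARTS for an acyl halide: a carbonyl carbon bonded to a halogen.
The molecule carries 2 separate instances of an acyl chloride (-C(=O)Cl) meeting every constraint; each maps to a distinct set of atoms, giving 2 matches.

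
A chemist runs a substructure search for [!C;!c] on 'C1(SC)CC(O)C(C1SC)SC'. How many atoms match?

4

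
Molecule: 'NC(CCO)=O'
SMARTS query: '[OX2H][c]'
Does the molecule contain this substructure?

No

The pattern [OX2H][c] describes a hydroxyl oxygen attached to an aromatic carbon — a phenol.
The closest candidate here is a hydroxyl group (-OH), but the -OH is on an aliphatic carbon, not an aromatic c. No other fragment satisfies the full query, so there is no match.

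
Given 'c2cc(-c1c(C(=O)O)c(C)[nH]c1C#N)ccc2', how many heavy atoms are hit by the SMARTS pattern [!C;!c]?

The query [!C;!c] means: neither aliphatic nor aromatic carbon — same as [!#6].
Check the 17 heavy atoms by environment: 1× n (aromatic) → match; 10× c (aromatic) → no; 3× C → no; 2× O → match; 1× N → match.
Summing the matching environments: 1 + 2 + 1 = 4 matching atoms.

4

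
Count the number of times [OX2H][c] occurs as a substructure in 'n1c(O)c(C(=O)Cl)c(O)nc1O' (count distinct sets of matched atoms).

[OX2H][c] is the SMARTS for a phenol: a hydroxyl oxygen attached to an aromatic carbon.
The molecule carries 3 separate instances of a hydroxyl group (-OH) meeting every constraint; each maps to a distinct set of atoms, giving 3 matches.

3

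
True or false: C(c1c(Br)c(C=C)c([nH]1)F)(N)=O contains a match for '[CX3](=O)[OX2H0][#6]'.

The pattern [CX3](=O)[OX2H0][#6] describes a carbonyl carbon bonded to an oxygen that is itself bonded to carbon (no H on that O) — an ester.
The closest candidate here is a primary amide (-C(=O)NH2), but the carbonyl is bonded to N, not to an O-C linkage. No other fragment satisfies the full query, so there is no match.

False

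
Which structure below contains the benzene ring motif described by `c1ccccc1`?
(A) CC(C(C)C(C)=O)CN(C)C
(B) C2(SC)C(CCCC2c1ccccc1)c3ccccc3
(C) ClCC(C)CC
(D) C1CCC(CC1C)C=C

c1ccccc1 describes six aromatic carbons in a ring (a benzene ring).
(A) has a methyl group (-CH3) but no six-membered all-carbon aromatic ring is present.
(B) contains a phenyl ring, which satisfies every atom and bond constraint.
(C) has a methyl group (-CH3) but no six-membered all-carbon aromatic ring is present.
(D) has a methyl group (-CH3) but no six-membered all-carbon aromatic ring is present.
So the answer is (B).

B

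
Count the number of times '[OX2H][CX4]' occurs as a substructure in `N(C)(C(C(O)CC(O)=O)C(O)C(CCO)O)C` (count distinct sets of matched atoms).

[OX2H][CX4] is the SMARTS for an aliphatic alcohol: a hydroxyl oxygen bound to an sp3 (X4) carbon.
The molecule carries 4 separate instances of a hydroxyl group (-OH) meeting every constraint; each maps to a distinct set of atoms, giving 4 matches.

4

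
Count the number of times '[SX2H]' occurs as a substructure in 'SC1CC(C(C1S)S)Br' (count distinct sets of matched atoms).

3

[SX2H] is the SMARTS for a thiol: an aliphatic sulfur with two connections, one being H.
The molecule carries 3 separate instances of a thiol (-SH) meeting every constraint; each maps to a distinct set of atoms, giving 3 matches.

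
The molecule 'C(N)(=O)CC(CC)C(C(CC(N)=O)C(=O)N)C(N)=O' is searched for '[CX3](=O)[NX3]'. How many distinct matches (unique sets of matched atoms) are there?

4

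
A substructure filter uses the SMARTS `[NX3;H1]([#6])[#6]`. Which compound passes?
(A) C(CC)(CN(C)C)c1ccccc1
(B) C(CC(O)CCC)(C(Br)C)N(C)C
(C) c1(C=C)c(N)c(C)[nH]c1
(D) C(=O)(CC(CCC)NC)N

D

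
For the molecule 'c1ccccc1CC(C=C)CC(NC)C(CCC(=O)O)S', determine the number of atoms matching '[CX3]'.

3

The query [CX3] means: C with X3: aliphatic carbon with exactly 3 total connections.
Check the 21 heavy atoms by environment: 8× C (X4) → no; 1× S (X2) → no; 3× C (X3) → match; 1× O (X1) → no; 1× O (X2) → no; 1× N (X3) → no; 6× c (aromatic, X3) → no.
That gives 3 matching atoms.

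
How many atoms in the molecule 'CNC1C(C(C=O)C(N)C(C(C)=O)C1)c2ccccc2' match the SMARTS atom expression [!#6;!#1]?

4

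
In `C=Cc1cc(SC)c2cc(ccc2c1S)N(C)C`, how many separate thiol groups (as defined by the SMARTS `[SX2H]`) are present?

[SX2H] is the SMARTS for a thiol: an aliphatic sulfur with two connections, one being H.
Exactly one fragment in the molecule meets all constraints, giving 1 match.

1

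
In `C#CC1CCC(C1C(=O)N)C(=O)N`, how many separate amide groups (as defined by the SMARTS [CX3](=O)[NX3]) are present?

2

[CX3](=O)[NX3] is the SMARTS for an amide: a carbonyl carbon bonded to a trivalent nitrogen.
The molecule carries 2 separate instances of a primary amide (-C(=O)NH2) meeting every constraint; each maps to a distinct set of atoms, giving 2 matches.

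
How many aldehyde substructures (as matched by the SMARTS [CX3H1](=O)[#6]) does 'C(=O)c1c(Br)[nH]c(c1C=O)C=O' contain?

3

[CX3H1](=O)[#6] is the SMARTS for an aldehyde: an sp2 carbon with one H, double-bonded to O and single-bonded to carbon.
The molecule carries 3 separate instances of an aldehyde (-CHO) meeting every constraint; each maps to a distinct set of atoms, giving 3 matches.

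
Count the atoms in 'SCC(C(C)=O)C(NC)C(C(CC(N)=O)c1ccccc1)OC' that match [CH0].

2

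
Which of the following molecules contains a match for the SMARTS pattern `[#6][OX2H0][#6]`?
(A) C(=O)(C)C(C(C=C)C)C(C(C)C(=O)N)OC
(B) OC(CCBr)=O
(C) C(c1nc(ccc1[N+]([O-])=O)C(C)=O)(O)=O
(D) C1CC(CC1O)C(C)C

A

[#6][OX2H0][#6] describes an aliphatic oxygen bridging two carbons with no H on the oxygen (an ether).
(A) contains a methoxy ether (-OCH3), which satisfies every atom and bond constraint.
(B) has a carboxylic acid group (-C(=O)OH) but the -OH oxygen has H1; the =O is OX1, not OX2.
(C) has a carboxylic acid group (-C(=O)OH) but the -OH oxygen has H1; the =O is OX1, not OX2.
(D) has a hydroxyl group (-OH) but the oxygen has H1, not H0 bridging two carbons.
So the answer is (A).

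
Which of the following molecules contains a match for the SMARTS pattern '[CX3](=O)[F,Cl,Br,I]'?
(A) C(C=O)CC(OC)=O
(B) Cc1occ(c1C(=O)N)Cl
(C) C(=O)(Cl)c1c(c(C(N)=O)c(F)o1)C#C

[CX3](=O)[F,Cl,Br,I] describes a carbonyl carbon bonded to a halogen (an acyl halide).
(A) has a methyl-ester group (-C(=O)OCH3) but the carbonyl is bonded to -O-C, not to a halogen.
(B) has a chloro substituent but the Cl is not on a carbonyl carbon.
(C) contains an acyl chloride (-C(=O)Cl), which satisfies every atom and bond constraint.
So the answer is (C).

C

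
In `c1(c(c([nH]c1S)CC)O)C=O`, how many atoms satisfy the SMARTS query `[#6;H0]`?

4

The query [#6;H0] means: any carbon with no attached hydrogen.
Check the 11 heavy atoms by environment: 1× n (aromatic, H1) → no; 4× c (aromatic, H0) → match; 1× S (H1) → no; 1× O (H1) → no; 1× C (H2) → no; 1× C (H3) → no; 1× C (H1) → no; 1× O (H0) → no.
That gives 4 matching atoms.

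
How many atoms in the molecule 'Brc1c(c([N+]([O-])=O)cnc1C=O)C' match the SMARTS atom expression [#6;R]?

Check the 13 heavy atoms by environment: 1× n (aromatic, in 6-ring) → no; 5× c (aromatic, in 6-ring) → match; 1× Br (acyclic) → no; 1× N (charge +1, acyclic) → no; 1× O (charge -1, acyclic) → no; 2× O (acyclic) → no; 2× C (acyclic) → no.
That gives 5 matching atoms.

5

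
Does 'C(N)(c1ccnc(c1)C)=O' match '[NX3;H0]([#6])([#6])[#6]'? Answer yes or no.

No

The pattern [NX3;H0]([#6])([#6])[#6] describes a trivalent nitrogen with no H, bonded to three carbons — a tertiary amine.
The closest candidate here is a primary amide (-C(=O)NH2), but the amide nitrogen has H2 and only one carbon neighbour. No other fragment satisfies the full query, so there is no match.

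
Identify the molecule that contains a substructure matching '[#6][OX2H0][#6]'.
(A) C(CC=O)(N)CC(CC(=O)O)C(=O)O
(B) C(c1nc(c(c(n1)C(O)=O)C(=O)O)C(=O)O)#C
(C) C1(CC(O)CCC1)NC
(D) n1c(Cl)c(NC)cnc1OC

D

[#6][OX2H0][#6] describes an aliphatic oxygen bridging two carbons with no H on the oxygen (an ether).
(A) has a carboxylic acid group (-C(=O)OH) but the -OH oxygen has H1; the =O is OX1, not OX2.
(B) has a carboxylic acid group (-C(=O)OH) but the -OH oxygen has H1; the =O is OX1, not OX2.
(C) has a hydroxyl group (-OH) but the oxygen has H1, not H0 bridging two carbons.
(D) contains a methoxy ether (-OCH3), which satisfies every atom and bond constraint.
So the answer is (D).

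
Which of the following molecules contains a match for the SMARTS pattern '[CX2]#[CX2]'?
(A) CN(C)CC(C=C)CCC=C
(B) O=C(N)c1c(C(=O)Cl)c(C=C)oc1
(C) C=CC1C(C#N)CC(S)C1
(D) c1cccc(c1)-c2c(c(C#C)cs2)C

[CX2]#[CX2] describes a carbon-carbon triple bond (an alkyne).
(A) has a vinyl group (-CH=CH2) but the C=C is a double bond; both carbons are CX3, not CX2.
(B) has a vinyl group (-CH=CH2) but the C=C is a double bond; both carbons are CX3, not CX2.
(C) has a vinyl group (-CH=CH2) but the C=C is a double bond; both carbons are CX3, not CX2.
(D) contains an ethynyl group (-C#CH), which satisfies every atom and bond constraint.
So the answer is (D).

D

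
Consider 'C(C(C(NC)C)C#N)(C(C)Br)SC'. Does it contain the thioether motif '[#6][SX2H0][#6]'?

Yes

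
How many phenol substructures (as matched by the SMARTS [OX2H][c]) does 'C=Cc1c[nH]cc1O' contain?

1

[OX2H][c] is the SMARTS for a phenol: a hydroxyl oxygen attached to an aromatic carbon.
Exactly one fragment in the molecule meets all constraints, giving 1 match.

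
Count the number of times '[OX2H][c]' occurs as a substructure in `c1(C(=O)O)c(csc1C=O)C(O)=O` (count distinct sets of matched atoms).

0

[OX2H][c] is the SMARTS for a phenol: a hydroxyl oxygen attached to an aromatic carbon.
No fragment in the molecule satisfies every constraint, giving 0 matches.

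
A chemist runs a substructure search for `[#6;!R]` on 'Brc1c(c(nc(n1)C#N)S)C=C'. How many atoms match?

3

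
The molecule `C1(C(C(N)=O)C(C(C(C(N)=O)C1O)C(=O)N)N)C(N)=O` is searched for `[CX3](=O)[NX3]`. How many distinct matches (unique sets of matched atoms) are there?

[CX3](=O)[NX3] is the SMARTS for an amide: a carbonyl carbon bonded to a trivalent nitrogen.
The molecule carries 4 separate instances of a primary amide (-C(=O)NH2) meeting every constraint; each maps to a distinct set of atoms, giving 4 matches.

4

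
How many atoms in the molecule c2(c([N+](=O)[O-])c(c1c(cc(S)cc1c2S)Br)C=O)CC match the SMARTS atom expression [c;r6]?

10

The query [c;r6] means: aromatic carbon that belongs to a six-membered ring.
Check the 20 heavy atoms by environment: 10× c (aromatic, in 6-ring) → match; 3× C (acyclic) → no; 2× S (acyclic) → no; 2× O (acyclic) → no; 1× N (charge +1, acyclic) → no; 1× O (charge -1, acyclic) → no; 1× Br (acyclic) → no.
That gives 10 matching atoms.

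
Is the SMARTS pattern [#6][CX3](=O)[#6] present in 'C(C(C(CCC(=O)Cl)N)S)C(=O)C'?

Yes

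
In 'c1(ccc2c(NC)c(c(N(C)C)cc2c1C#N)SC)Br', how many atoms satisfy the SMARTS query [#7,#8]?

3

The query [#7,#8] means: nitrogen or oxygen (comma = OR).
Check the 20 heavy atoms by environment: 10× c (aromatic) → no; 1× S → no; 5× C → no; 3× N → match; 1× Br → no.
That gives 3 matching atoms.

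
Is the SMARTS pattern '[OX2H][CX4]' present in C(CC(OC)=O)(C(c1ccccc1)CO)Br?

The pattern [OX2H][CX4] describes a hydroxyl oxygen bound to an sp3 (X4) carbon — an aliphatic alcohol.
The molecule carries a hydroxyl group (-OH), whose atoms satisfy every constraint of the query, so the pattern matches.

Yes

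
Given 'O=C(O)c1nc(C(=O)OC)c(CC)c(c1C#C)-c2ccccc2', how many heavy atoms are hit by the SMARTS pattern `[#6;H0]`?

9

The query [#6;H0] means: any carbon with no attached hydrogen.
Check the 23 heavy atoms by environment: 1× n (aromatic, H0) → no; 6× c (aromatic, H0) → match; 3× C (H0) → match; 3× O (H0) → no; 1× O (H1) → no; 1× C (H2) → no; 2× C (H3) → no; 5× c (aromatic, H1) → no; 1× C (H1) → no.
Summing the matching environments: 6 + 3 = 9 matching atoms.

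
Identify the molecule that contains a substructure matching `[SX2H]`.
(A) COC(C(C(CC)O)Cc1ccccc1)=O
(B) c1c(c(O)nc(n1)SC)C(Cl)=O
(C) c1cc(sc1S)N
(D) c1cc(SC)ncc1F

[SX2H] describes an aliphatic sulfur with two connections, one being H (a thiol).
(A) has a hydroxyl group (-OH) but it is an -OH, not an -SH.
(B) has a hydroxyl group (-OH) but it is an -OH, not an -SH.
(C) contains a thiol (-SH), which satisfies every atom and bond constraint.
(D) has a methylthio ether (-SCH3) but the sulfur has H0 (bonded to two carbons), not H1.
So the answer is (C).

C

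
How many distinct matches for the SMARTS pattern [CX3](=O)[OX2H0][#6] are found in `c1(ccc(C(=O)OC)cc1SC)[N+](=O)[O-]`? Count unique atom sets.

[CX3](=O)[OX2H0][#6] is the SMARTS for an ester: a carbonyl carbon bonded to an oxygen that is itself bonded to carbon (no H on that O).
Exactly one fragment in the molecule meets all constraints, giving 1 match.

1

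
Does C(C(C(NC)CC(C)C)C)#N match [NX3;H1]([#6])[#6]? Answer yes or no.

Yes

The pattern [NX3;H1]([#6])[#6] describes a trivalent nitrogen with one H, bonded to two carbons — a secondary amine.
The molecule carries an N-methylamino group (-NHCH3), whose atoms satisfy every constraint of the query, so the pattern matches.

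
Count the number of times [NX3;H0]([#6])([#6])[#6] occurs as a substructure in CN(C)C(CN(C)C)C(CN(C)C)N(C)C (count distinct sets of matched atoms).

[NX3;H0]([#6])([#6])[#6] is the SMARTS for a tertiary amine: a trivalent nitrogen with no H, bonded to three carbons.
The molecule carries 4 separate instances of a dimethylamino group (-N(CH3)2) meeting every constraint; each maps to a distinct set of atoms, giving 4 matches.

4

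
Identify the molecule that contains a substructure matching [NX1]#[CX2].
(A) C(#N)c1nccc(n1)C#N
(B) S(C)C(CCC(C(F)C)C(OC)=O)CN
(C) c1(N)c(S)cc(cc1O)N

A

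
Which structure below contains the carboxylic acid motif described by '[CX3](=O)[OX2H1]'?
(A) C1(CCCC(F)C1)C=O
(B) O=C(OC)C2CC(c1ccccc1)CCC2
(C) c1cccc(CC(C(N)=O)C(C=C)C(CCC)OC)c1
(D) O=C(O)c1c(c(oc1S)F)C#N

D

[CX3](=O)[OX2H1] describes an sp2 carbon double-bonded to O and single-bonded to an -OH oxygen (a carboxylic acid).
(A) has an aldehyde (-CHO) but there is no singly-bonded oxygen on the carbonyl carbon.
(B) has a methyl-ester group (-C(=O)OCH3) but the singly-bonded O has no H (OX2H0, not OX2H1).
(C) has a primary amide (-C(=O)NH2) but the carbonyl is bonded to N, not to an -OH oxygen.
(D) contains a carboxylic acid group (-C(=O)OH), which satisfies every atom and bond constraint.
So the answer is (D).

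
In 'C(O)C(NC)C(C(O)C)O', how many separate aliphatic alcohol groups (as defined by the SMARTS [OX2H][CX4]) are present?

[OX2H][CX4] is the SMARTS for an aliphatic alcohol: a hydroxyl oxygen bound to an sp3 (X4) carbon.
The molecule carries 3 separate instances of a hydroxyl group (-OH) meeting every constraint; each maps to a distinct set of atoms, giving 3 matches.

3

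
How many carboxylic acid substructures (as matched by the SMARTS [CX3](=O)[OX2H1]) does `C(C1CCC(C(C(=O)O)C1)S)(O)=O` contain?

2

[CX3](=O)[OX2H1] is the SMARTS for a carboxylic acid: an sp2 carbon double-bonded to O and single-bonded to an -OH oxygen.
The molecule carries 2 separate instances of a carboxylic acid group (-C(=O)OH) meeting every constraint; each maps to a distinct set of atoms, giving 2 matches.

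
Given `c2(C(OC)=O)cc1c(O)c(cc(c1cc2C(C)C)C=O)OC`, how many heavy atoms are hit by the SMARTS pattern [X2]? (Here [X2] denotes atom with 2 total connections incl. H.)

The query [X2] means: any atom with exactly two total connections (bonds + H).
Check the 22 heavy atoms by environment: 10× c (aromatic, X3) → no; 3× O (X2) → match; 2× C (X3) → no; 2× O (X1) → no; 5× C (X4) → no.
That gives 3 matching atoms.

3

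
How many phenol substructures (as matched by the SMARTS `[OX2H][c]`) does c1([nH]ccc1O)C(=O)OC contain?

1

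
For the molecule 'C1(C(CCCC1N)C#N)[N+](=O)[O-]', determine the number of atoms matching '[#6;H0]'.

The query [#6;H0] means: any carbon with no attached hydrogen.
Check the 12 heavy atoms by environment: 3× C (H1) → no; 3× C (H2) → no; 1× C (H0) → match; 1× N (H0) → no; 1× N (H2) → no; 1× N (charge +1, H0) → no; 1× O (charge -1, H0) → no; 1× O (H0) → no.
That gives 1 matching atom.

1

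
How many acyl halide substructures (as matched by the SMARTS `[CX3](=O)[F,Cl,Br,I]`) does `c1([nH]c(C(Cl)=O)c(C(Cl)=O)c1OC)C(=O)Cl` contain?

3

[CX3](=O)[F,Cl,Br,I] is the SMARTS for an acyl halide: a carbonyl carbon bonded to a halogen.
The molecule carries 3 separate instances of an acyl chloride (-C(=O)Cl) meeting every constraint; each maps to a distinct set of atoms, giving 3 matches.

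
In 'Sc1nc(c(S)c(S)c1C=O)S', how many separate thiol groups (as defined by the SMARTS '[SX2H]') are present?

4

[SX2H] is the SMARTS for a thiol: an aliphatic sulfur with two connections, one being H.
The molecule carries 4 separate instances of a thiol (-SH) meeting every constraint; each maps to a distinct set of atoms, giving 4 matches.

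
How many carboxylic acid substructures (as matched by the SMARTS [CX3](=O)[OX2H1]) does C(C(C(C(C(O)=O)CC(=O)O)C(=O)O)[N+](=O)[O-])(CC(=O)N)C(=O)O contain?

[CX3](=O)[OX2H1] is the SMARTS for a carboxylic acid: an sp2 carbon double-bonded to O and single-bonded to an -OH oxygen.
The molecule carries 4 separate instances of a carboxylic acid group (-C(=O)OH) meeting every constraint; each maps to a distinct set of atoms, giving 4 matches.

4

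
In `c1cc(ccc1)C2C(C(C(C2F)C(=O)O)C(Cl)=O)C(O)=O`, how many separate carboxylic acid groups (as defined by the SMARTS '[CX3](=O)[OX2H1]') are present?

2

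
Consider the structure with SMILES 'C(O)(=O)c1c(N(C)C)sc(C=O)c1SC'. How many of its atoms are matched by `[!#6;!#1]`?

The query [!#6;!#1] means: not carbon and not hydrogen — any heteroatom.
Check the 15 heavy atoms by environment: 1× s (aromatic) → match; 4× c (aromatic) → no; 5× C → no; 3× O → match; 1× N → match; 1× S → match.
Summing the matching environments: 1 + 3 + 1 + 1 = 6 matching atoms.

6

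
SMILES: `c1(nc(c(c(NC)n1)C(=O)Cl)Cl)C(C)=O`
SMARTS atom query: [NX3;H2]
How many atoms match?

0

Check the 15 heavy atoms by environment: 2× n (aromatic, H0, X2) → no; 4× c (aromatic, H0, X3) → no; 2× Cl (H0, X1) → no; 1× N (H1, X3) → no; 2× C (H3, X4) → no; 2× C (H0, X3) → no; 2× O (H0, X1) → no.
No environment satisfies the query, so 0 matching atoms.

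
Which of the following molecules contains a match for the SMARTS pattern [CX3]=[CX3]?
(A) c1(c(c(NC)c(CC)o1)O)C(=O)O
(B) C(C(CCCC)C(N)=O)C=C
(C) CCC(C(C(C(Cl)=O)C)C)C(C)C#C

B

[CX3]=[CX3] describes a non-aromatic C=C double bond between two sp2 carbons (an alkene).
(A) has an ethyl group (-CH2CH3) but its C-C bond is a single bond between CX4 carbons, not CX3=CX3.
(B) contains a vinyl group (-CH=CH2), which satisfies every atom and bond constraint.
(C) has an ethynyl group (-C#CH) but the C-C bond is a triple bond, not a double bond.
So the answer is (B).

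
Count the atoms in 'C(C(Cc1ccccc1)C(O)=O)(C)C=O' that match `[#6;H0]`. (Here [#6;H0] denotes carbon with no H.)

The query [#6;H0] means: any carbon with no attached hydrogen.
Check the 15 heavy atoms by environment: 1× C (H3) → no; 3× C (H1) → no; 1× C (H2) → no; 2× O (H0) → no; 1× c (aromatic, H0) → match; 5× c (aromatic, H1) → no; 1× C (H0) → match; 1× O (H1) → no.
Summing the matching environments: 1 + 1 = 2 matching atoms.

2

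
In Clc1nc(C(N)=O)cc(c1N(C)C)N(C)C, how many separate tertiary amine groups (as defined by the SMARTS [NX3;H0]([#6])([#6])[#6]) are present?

2

[NX3;H0]([#6])([#6])[#6] is the SMARTS for a tertiary amine: a trivalent nitrogen with no H, bonded to three carbons.
The molecule carries 2 separate instances of a dimethylamino group (-N(CH3)2) meeting every constraint; each maps to a distinct set of atoms, giving 2 matches.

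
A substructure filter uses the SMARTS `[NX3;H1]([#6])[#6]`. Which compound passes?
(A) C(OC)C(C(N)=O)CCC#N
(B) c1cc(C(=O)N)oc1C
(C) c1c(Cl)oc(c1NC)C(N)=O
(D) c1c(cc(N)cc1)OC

C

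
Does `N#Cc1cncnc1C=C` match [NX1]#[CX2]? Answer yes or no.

The pattern [NX1]#[CX2] describes a nitrogen triple-bonded to a two-connected carbon — a nitrile.
The molecule carries a nitrile (-C#N), whose atoms satisfy every constraint of the query, so the pattern matches.

Yes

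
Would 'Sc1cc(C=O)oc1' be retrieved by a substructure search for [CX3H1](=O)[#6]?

The pattern [CX3H1](=O)[#6] describes an sp2 carbon with one H, double-bonded to O and single-bonded to carbon — an aldehyde.
The molecule carries an aldehyde (-CHO), whose atoms satisfy every constraint of the query, so the pattern matches.

Yes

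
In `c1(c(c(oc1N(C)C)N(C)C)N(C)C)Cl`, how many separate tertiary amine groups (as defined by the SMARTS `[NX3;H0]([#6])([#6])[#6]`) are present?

[NX3;H0]([#6])([#6])[#6] is the SMARTS for a tertiary amine: a trivalent nitrogen with no H, bonded to three carbons.
The molecule carries 3 separate instances of a dimethylamino group (-N(CH3)2) meeting every constraint; each maps to a distinct set of atoms, giving 3 matches.

3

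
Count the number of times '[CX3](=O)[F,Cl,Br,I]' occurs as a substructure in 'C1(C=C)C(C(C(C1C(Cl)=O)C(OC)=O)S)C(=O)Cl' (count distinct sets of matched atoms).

2

[CX3](=O)[F,Cl,Br,I] is the SMARTS for an acyl halide: a carbonyl carbon bonded to a halogen.
The molecule carries 2 separate instances of an acyl chloride (-C(=O)Cl) meeting every constraint; each maps to a distinct set of atoms, giving 2 matches.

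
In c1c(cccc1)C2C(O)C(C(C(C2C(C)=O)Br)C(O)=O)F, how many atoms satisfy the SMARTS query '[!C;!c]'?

6

The query [!C;!c] means: neither aliphatic nor aromatic carbon — same as [!#6].
Check the 21 heavy atoms by environment: 9× C → no; 4× O → match; 1× F → match; 6× c (aromatic) → no; 1× Br → match.
Summing the matching environments: 4 + 1 + 1 = 6 matching atoms.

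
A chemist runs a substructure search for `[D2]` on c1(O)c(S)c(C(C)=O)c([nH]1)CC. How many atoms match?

2

The query [D2] means: atom with exactly two heavy-atom neighbours.
Check the 12 heavy atoms by environment: 1× n (aromatic, D2) → match; 4× c (aromatic, D3) → no; 1× S (D1) → no; 2× O (D1) → no; 1× C (D2) → match; 2× C (D1) → no; 1× C (D3) → no.
Summing the matching environments: 1 + 1 = 2 matching atoms.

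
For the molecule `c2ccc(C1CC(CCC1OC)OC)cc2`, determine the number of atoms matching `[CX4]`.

8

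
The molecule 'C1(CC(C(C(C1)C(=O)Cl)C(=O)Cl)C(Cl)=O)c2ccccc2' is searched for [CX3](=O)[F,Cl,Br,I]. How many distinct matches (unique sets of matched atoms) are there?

3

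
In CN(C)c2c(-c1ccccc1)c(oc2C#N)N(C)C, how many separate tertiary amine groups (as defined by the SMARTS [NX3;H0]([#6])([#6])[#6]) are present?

[NX3;H0]([#6])([#6])[#6] is the SMARTS for a tertiary amine: a trivalent nitrogen with no H, bonded to three carbons.
The molecule carries 2 separate instances of a dimethylamino group (-N(CH3)2) meeting every constraint; each maps to a distinct set of atoms, giving 2 matches.

2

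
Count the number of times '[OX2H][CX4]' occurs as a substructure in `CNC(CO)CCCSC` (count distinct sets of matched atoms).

[OX2H][CX4] is the SMARTS for an aliphatic alcohol: a hydroxyl oxygen bound to an sp3 (X4) carbon.
Exactly one fragment in the molecule meets all constraints, giving 1 match.

1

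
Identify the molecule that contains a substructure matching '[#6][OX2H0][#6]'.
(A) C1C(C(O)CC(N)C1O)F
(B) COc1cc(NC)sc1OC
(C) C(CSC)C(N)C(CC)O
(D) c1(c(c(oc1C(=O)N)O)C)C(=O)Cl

B

[#6][OX2H0][#6] describes an aliphatic oxygen bridging two carbons with no H on the oxygen (an ether).
(A) has a hydroxyl group (-OH) but the oxygen has H1, not H0 bridging two carbons.
(B) contains a methoxy ether (-OCH3), which satisfies every atom and bond constraint.
(C) has a hydroxyl group (-OH) but the oxygen has H1, not H0 bridging two carbons.
(D) has a hydroxyl group (-OH) but the oxygen has H1, not H0 bridging two carbons.
So the answer is (B).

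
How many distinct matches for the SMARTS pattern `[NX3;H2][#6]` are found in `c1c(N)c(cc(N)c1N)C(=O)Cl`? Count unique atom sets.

3

[NX3;H2][#6] is the SMARTS for a primary amine: a trivalent nitrogen with two H attached to carbon.
The molecule carries 3 separate instances of a primary amino group (-NH2) meeting every constraint; each maps to a distinct set of atoms, giving 3 matches.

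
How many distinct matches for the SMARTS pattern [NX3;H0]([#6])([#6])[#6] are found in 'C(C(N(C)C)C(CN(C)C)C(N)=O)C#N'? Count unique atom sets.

[NX3;H0]([#6])([#6])[#6] is the SMARTS for a tertiary amine: a trivalent nitrogen with no H, bonded to three carbons.
The molecule carries 2 separate instances of a dimethylamino group (-N(CH3)2) meeting every constraint; each maps to a distinct set of atoms, giving 2 matches.

2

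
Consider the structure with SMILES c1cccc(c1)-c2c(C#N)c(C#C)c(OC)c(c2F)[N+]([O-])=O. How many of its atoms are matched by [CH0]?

The query [CH0] means: aliphatic carbon with no attached hydrogen.
Check the 22 heavy atoms by environment: 7× c (aromatic, H0) → no; 2× C (H0) → match; 1× C (H1) → no; 1× N (H0) → no; 5× c (aromatic, H1) → no; 1× N (charge +1, H0) → no; 1× O (charge -1, H0) → no; 2× O (H0) → no; 1× C (H3) → no; 1× F (H0) → no.
That gives 2 matching atoms.

2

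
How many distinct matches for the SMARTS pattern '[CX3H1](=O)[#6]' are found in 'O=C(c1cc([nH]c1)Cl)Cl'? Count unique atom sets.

0

[CX3H1](=O)[#6] is the SMARTS for an aldehyde: an sp2 carbon with one H, double-bonded to O and single-bonded to carbon.
No fragment in the molecule satisfies every constraint, giving 0 matches.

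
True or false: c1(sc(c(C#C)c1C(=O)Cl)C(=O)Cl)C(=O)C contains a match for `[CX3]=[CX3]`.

False

The pattern [CX3]=[CX3] describes a non-aromatic C=C double bond between two sp2 carbons — an alkene.
The closest candidate here is an ethynyl group (-C#CH), but the C-C bond is a triple bond, not a double bond. No other fragment satisfies the full query, so there is no match.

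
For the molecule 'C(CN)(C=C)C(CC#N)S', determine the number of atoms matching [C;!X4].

3

The query [C;!X4] means: aliphatic carbon that does not have four total connections.
Check the 10 heavy atoms by environment: 4× C (X4) → no; 1× C (X2) → match; 1× N (X1) → no; 1× S (X2) → no; 1× N (X3) → no; 2× C (X3) → match.
Summing the matching environments: 1 + 2 = 3 matching atoms.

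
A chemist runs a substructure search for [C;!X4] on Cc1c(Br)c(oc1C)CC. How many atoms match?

0

Check the 10 heavy atoms by environment: 1× o (aromatic, X2) → no; 4× c (aromatic, X3) → no; 1× Br (X1) → no; 4× C (X4) → no.
No environment satisfies the query, so 0 matching atoms.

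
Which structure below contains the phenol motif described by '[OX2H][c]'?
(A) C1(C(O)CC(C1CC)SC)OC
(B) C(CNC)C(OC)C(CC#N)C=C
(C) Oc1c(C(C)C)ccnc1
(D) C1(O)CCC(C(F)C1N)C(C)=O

C

[OX2H][c] describes a hydroxyl oxygen attached to an aromatic carbon (a phenol).
(A) has a hydroxyl group (-OH) but the -OH is on an aliphatic carbon, not an aromatic c.
(B) has a methoxy ether (-OCH3) but the oxygen has H0, not H1.
(C) contains a hydroxyl group (-OH), which satisfies every atom and bond constraint.
(D) has a hydroxyl group (-OH) but the -OH is on an aliphatic carbon, not an aromatic c.
So the answer is (C).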